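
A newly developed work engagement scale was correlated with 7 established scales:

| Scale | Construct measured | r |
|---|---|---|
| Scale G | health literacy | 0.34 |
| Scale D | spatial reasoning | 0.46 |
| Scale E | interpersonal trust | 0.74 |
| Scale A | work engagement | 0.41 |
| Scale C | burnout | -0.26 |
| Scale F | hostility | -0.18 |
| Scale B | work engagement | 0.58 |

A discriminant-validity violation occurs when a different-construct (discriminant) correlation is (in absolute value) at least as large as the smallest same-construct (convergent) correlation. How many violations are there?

2

Convergent (same construct = work engagement): Scale A, Scale B.
Smallest convergent = 0.41. Discriminant |r|: 0.34, 0.46, 0.74, 0.26, 0.18; count ≥ 0.41 → 2.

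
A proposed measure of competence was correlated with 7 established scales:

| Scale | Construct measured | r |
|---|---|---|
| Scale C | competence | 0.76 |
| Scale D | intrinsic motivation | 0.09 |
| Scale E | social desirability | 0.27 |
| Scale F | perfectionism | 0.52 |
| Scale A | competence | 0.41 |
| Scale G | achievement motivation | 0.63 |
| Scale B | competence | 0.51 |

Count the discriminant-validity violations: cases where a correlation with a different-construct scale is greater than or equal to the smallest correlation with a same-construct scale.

Convergent (same construct = competence): Scale C, Scale A, Scale B.
Smallest convergent = 0.41. Discriminant values: 0.09, 0.27, 0.52, 0.63; count ≥ 0.41 → 2.

2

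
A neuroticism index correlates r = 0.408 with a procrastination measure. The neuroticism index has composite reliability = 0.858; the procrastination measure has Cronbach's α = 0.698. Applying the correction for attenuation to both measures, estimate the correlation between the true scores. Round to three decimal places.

0.527

r_true = r_obs / √(r_xx · r_yy) = 0.408 / √(0.858 × 0.698) = 0.408 / √0.598884 = 0.408 / 0.7739 ≈ 0.527.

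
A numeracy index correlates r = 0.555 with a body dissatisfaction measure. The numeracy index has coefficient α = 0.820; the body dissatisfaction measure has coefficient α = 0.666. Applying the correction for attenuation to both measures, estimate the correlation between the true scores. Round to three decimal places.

r_true = r_obs / √(r_xx · r_yy) = 0.555 / √(0.820 × 0.666) = 0.555 / √0.546120 = 0.555 / 0.7390 ≈ 0.751.

0.751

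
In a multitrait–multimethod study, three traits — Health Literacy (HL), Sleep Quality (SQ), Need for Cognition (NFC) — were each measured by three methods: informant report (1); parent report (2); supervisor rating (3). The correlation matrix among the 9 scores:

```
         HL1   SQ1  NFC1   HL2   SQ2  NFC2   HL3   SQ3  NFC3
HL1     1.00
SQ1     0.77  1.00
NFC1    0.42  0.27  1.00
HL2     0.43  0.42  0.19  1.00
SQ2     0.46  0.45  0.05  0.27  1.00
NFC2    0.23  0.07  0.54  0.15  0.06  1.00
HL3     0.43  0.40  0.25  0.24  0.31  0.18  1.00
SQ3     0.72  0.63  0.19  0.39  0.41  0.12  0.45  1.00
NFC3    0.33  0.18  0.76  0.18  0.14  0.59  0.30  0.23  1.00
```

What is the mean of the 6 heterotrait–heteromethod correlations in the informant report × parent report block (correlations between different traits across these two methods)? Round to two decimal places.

0.24

HTHM values (method 1 × method 2): 0.46, 0.23, 0.42, 0.07, 0.19, 0.05; mean = 1.42/6 = 0.24.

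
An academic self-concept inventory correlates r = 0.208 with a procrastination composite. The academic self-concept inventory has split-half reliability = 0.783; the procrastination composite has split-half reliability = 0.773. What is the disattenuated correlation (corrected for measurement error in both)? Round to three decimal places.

r_true = r_obs / √(r_xx · r_yy) = 0.208 / √(0.783 × 0.773) = 0.208 / √0.605259 = 0.208 / 0.7780 ≈ 0.267.

0.267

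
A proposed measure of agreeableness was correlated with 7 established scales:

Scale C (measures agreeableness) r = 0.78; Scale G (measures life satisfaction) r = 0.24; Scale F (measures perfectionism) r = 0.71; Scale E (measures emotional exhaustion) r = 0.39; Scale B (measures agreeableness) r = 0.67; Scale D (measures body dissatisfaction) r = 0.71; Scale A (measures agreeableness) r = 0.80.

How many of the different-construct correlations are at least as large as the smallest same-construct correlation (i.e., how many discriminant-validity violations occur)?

Convergent (same construct = agreeableness): Scale C, Scale B, Scale A.
Smallest convergent = 0.67. Discriminant values: 0.24, 0.71, 0.39, 0.71; count ≥ 0.67 → 2.

2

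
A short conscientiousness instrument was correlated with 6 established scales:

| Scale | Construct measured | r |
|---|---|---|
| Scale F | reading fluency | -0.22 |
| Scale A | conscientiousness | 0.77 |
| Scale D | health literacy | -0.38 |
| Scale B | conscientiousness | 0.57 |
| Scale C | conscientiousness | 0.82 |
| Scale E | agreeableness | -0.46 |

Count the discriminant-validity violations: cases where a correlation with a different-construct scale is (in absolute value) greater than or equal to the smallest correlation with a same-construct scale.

0

Convergent (same construct = conscientiousness): Scale A, Scale B, Scale C.
Smallest convergent = 0.57. Discriminant |r|: 0.22, 0.38, 0.46; count ≥ 0.57 → 0.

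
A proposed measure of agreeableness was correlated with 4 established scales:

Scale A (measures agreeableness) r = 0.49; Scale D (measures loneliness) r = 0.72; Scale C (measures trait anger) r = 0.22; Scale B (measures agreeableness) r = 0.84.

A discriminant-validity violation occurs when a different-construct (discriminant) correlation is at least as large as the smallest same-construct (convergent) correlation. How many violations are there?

1

Convergent (same construct = agreeableness): Scale A, Scale B.
Smallest convergent = 0.49. Discriminant values: 0.72, 0.22; count ≥ 0.49 → 1.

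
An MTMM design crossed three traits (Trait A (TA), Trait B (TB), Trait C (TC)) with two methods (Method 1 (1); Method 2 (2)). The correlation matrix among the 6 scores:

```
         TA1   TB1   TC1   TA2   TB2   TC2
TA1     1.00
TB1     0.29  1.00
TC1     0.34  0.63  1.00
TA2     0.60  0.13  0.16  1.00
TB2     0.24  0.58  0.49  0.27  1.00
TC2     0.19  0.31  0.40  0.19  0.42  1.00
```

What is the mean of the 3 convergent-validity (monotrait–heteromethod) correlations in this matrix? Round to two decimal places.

Convergent values: 0.60, 0.58, 0.40; mean = 1.58/3 = 0.53.

0.53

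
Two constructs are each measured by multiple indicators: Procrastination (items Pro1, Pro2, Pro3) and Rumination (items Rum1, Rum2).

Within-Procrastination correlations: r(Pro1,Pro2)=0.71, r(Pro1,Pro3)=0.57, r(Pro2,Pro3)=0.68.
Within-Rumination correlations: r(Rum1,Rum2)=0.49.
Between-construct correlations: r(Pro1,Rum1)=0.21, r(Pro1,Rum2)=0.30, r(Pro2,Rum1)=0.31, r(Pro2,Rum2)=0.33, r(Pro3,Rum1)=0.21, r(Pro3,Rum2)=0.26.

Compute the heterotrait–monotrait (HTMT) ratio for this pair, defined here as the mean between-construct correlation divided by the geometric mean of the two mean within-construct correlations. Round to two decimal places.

Mean between = 1.62/6 = 0.2700.
Mean within-Pro = 1.96/3 = 0.6533; mean within-Rum = 0.49/1 = 0.4900.
Geometric mean = √(0.6533 × 0.4900) = 0.5658.
HTMT = 0.2700 / 0.5658 = 0.48.

0.48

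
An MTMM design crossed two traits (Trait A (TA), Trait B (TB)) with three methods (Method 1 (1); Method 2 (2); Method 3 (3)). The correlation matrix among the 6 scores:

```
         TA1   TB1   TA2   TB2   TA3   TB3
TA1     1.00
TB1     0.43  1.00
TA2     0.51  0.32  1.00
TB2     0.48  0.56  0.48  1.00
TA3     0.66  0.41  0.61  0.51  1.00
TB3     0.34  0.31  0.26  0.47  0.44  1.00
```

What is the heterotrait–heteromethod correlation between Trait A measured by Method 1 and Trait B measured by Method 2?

Different traits and methods: r(TA1, TB2) = 0.48.

0.48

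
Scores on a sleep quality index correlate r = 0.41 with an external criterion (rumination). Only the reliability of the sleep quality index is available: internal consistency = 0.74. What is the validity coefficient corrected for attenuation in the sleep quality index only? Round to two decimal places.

Single correction: r_c = r_obs / √r_xx = 0.41 / √0.74 = 0.41 / 0.8602 ≈ 0.48.

0.48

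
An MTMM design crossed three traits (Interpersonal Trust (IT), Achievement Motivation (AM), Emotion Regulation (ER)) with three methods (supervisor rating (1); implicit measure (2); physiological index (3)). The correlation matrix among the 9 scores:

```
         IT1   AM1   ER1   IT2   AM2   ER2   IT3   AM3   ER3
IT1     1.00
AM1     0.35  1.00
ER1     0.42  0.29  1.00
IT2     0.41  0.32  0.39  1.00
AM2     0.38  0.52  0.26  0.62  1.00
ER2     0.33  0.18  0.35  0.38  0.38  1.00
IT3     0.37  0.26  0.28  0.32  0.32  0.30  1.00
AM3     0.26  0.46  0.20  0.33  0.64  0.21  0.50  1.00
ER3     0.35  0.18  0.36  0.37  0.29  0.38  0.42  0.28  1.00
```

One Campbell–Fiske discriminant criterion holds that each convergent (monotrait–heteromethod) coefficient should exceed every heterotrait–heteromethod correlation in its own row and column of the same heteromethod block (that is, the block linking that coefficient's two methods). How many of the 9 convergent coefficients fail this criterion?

2

Each convergent coefficient versus the relevant comparison correlations:
IT (methods 1·2): 0.41 vs {0.38, 0.32, 0.33, 0.39} → pass.
IT (methods 1·3): 0.37 vs {0.26, 0.26, 0.35, 0.28} → pass.
IT (methods 2·3): 0.32 vs {0.33, 0.32, 0.37, 0.30} → fail.
AM (methods 1·2): 0.52 vs {0.32, 0.38, 0.18, 0.26} → pass.
AM (methods 1·3): 0.46 vs {0.26, 0.26, 0.18, 0.20} → pass.
AM (methods 2·3): 0.64 vs {0.32, 0.33, 0.29, 0.21} → pass.
ER (methods 1·2): 0.35 vs {0.39, 0.33, 0.26, 0.18} → fail.
ER (methods 1·3): 0.36 vs {0.28, 0.35, 0.20, 0.18} → pass.
ER (methods 2·3): 0.38 vs {0.30, 0.37, 0.21, 0.29} → pass.
2 of 9 fail.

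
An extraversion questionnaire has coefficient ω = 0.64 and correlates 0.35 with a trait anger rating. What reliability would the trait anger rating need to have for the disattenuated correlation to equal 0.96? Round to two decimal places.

r_true = r_obs / √(r_xx · r_yy) ⇒ 0.96 = 0.35 / √(0.64 · r_yy).
√(0.64 · r_yy) = 0.35 / 0.96 = 0.3646; 0.64 · r_yy = 0.1329; r_yy = 0.1329 / 0.64 ≈ 0.21.

0.21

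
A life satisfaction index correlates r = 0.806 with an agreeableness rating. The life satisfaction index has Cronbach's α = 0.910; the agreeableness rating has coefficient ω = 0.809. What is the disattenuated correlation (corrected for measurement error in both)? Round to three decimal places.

0.939

r_true = r_obs / √(r_xx · r_yy) = 0.806 / √(0.910 × 0.809) = 0.806 / √0.736190 = 0.806 / 0.8580 ≈ 0.939.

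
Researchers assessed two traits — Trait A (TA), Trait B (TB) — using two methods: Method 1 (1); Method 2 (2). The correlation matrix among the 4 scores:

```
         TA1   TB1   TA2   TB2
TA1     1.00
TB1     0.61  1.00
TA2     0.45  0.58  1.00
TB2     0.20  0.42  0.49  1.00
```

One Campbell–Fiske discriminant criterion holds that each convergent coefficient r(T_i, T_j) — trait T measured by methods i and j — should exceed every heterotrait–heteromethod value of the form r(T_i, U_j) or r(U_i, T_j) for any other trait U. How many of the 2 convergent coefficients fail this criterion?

Each convergent coefficient versus the relevant comparison correlations:
TA (methods 1·2): 0.45 vs {0.20, 0.58} → fail.
TB (methods 1·2): 0.42 vs {0.58, 0.20} → fail.
2 of 2 fail.

2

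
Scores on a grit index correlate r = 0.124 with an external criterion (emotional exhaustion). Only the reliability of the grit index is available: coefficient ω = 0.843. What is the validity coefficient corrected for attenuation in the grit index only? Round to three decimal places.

0.135

Single correction: r_c = r_obs / √r_xx = 0.124 / √0.843 = 0.124 / 0.9182 ≈ 0.135.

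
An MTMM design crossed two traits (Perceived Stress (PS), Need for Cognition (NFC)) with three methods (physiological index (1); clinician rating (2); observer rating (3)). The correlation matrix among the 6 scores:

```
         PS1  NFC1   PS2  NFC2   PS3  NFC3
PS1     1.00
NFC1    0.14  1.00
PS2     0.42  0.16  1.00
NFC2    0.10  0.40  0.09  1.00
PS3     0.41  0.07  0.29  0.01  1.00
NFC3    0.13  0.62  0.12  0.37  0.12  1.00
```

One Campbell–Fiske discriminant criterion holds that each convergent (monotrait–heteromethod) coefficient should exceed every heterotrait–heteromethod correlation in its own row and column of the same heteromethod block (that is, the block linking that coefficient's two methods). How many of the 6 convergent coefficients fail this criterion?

0

Each convergent coefficient versus the relevant comparison correlations:
PS (methods 1·2): 0.42 vs {0.10, 0.16} → pass.
PS (methods 1·3): 0.41 vs {0.13, 0.07} → pass.
PS (methods 2·3): 0.29 vs {0.12, 0.01} → pass.
NFC (methods 1·2): 0.40 vs {0.16, 0.10} → pass.
NFC (methods 1·3): 0.62 vs {0.07, 0.13} → pass.
NFC (methods 2·3): 0.37 vs {0.01, 0.12} → pass.
0 of 6 fail.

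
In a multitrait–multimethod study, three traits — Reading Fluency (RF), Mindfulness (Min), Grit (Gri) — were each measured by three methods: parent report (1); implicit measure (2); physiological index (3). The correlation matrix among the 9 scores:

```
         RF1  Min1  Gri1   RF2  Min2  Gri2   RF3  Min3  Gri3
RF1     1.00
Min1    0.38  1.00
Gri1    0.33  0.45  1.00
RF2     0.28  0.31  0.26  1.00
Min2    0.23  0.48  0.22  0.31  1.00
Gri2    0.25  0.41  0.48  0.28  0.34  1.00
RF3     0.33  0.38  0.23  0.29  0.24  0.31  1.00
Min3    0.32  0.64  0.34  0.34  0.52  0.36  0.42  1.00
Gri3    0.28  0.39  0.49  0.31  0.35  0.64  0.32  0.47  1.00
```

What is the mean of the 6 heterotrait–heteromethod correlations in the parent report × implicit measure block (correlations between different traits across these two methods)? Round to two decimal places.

0.28

HTHM values (method 1 × method 2): 0.23, 0.25, 0.31, 0.41, 0.26, 0.22; mean = 1.68/6 = 0.28.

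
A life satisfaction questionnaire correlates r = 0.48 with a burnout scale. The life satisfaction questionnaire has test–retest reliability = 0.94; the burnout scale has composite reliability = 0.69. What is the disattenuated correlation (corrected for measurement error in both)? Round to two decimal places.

r_true = r_obs / √(r_xx · r_yy) = 0.48 / √(0.94 × 0.69) = 0.48 / √0.6486 = 0.48 / 0.8054 ≈ 0.60.

0.60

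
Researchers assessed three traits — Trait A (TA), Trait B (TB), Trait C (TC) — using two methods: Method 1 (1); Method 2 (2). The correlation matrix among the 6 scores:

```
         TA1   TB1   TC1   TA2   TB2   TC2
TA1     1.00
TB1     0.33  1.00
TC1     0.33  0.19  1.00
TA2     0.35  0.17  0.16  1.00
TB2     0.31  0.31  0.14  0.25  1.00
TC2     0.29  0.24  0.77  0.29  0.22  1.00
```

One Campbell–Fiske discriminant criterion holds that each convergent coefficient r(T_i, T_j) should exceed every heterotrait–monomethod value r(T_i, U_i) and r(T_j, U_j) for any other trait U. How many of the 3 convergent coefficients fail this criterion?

Each convergent coefficient versus the relevant comparison correlations:
TA (methods 1·2): 0.35 vs {0.33, 0.25, 0.33, 0.29} → pass.
TB (methods 1·2): 0.31 vs {0.33, 0.25, 0.19, 0.22} → fail.
TC (methods 1·2): 0.77 vs {0.33, 0.29, 0.19, 0.22} → pass.
1 of 3 fail.

1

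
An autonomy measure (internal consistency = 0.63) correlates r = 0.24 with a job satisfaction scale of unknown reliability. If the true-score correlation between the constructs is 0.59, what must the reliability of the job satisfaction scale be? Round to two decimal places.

r_true = r_obs / √(r_xx · r_yy) ⇒ 0.59 = 0.24 / √(0.63 · r_yy).
√(0.63 · r_yy) = 0.24 / 0.59 = 0.4068; 0.63 · r_yy = 0.1655; r_yy = 0.1655 / 0.63 ≈ 0.26.

0.26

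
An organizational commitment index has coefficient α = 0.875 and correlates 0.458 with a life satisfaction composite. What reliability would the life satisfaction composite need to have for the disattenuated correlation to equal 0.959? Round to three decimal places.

r_true = r_obs / √(r_xx · r_yy) ⇒ 0.959 = 0.458 / √(0.875 · r_yy).
√(0.875 · r_yy) = 0.458 / 0.959 = 0.4776; 0.875 · r_yy = 0.2281; r_yy = 0.2281 / 0.875 ≈ 0.261.

0.261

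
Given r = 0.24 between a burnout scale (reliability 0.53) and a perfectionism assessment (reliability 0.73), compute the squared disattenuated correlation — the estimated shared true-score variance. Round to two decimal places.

Disattenuated r = 0.24 / √(0.53 × 0.73) = 0.24 / 0.6220 = 0.3859.
Shared true-score variance = 0.3859² = 0.1489 ≈ 0.15.

0.15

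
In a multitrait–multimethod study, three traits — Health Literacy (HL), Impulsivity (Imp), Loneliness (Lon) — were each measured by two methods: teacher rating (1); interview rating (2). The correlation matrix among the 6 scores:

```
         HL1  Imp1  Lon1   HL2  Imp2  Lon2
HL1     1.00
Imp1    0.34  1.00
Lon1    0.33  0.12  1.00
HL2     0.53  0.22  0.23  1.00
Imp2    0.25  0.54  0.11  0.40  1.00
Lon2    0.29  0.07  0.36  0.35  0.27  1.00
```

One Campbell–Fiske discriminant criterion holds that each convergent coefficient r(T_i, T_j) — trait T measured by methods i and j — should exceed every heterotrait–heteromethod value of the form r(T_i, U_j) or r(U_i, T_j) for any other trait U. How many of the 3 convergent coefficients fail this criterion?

Convergent coefficients and their comparison sets:
HL (methods 1·2): 0.53 vs {0.25, 0.22, 0.29, 0.23} → pass.
Imp (methods 1·2): 0.54 vs {0.22, 0.25, 0.07, 0.11} → pass.
Lon (methods 1·2): 0.36 vs {0.23, 0.29, 0.11, 0.07} → pass.
0 of 3 fail.

0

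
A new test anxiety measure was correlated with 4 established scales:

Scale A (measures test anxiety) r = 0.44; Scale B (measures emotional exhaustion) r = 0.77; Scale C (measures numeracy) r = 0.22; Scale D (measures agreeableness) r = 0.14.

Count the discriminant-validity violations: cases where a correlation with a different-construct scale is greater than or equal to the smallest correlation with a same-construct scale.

Convergent (same construct = test anxiety): Scale A.
Smallest convergent = 0.44. Discriminant values: 0.77, 0.22, 0.14; count ≥ 0.44 → 1.

1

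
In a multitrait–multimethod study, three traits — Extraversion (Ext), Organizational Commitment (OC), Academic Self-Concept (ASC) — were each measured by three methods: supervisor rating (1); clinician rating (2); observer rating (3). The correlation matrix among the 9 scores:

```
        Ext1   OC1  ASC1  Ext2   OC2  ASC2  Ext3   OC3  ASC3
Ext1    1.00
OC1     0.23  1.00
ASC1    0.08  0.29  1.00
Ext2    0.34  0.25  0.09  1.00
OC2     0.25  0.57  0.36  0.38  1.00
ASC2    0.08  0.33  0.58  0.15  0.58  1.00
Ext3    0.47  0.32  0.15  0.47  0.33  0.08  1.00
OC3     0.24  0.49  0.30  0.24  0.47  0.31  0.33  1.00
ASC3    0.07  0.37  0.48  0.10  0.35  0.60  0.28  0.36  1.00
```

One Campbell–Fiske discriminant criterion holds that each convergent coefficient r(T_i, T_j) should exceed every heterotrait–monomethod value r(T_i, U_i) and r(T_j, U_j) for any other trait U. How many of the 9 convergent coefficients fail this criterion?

4

Convergent coefficients and their comparison sets:
Ext (methods 1·2): 0.34 vs {0.23, 0.38, 0.08, 0.15} → fail.
Ext (methods 1·3): 0.47 vs {0.23, 0.33, 0.08, 0.28} → pass.
Ext (methods 2·3): 0.47 vs {0.38, 0.33, 0.15, 0.28} → pass.
OC (methods 1·2): 0.57 vs {0.23, 0.38, 0.29, 0.58} → fail.
OC (methods 1·3): 0.49 vs {0.23, 0.33, 0.29, 0.36} → pass.
OC (methods 2·3): 0.47 vs {0.38, 0.33, 0.58, 0.36} → fail.
ASC (methods 1·2): 0.58 vs {0.08, 0.15, 0.29, 0.58} → fail.
ASC (methods 1·3): 0.48 vs {0.08, 0.28, 0.29, 0.36} → pass.
ASC (methods 2·3): 0.60 vs {0.15, 0.28, 0.58, 0.36} → pass.
4 of 9 fail.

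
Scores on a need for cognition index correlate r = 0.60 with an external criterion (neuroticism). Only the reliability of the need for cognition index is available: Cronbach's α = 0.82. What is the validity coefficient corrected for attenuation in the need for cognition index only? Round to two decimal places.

Single correction: r_c = r_obs / √r_xx = 0.60 / √0.82 = 0.60 / 0.9055 ≈ 0.66.

0.66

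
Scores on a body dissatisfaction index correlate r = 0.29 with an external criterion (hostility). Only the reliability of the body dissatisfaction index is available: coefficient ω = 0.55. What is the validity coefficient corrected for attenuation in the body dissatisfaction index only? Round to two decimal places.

Single correction: r_c = r_obs / √r_xx = 0.29 / √0.55 = 0.29 / 0.7416 ≈ 0.39.

0.39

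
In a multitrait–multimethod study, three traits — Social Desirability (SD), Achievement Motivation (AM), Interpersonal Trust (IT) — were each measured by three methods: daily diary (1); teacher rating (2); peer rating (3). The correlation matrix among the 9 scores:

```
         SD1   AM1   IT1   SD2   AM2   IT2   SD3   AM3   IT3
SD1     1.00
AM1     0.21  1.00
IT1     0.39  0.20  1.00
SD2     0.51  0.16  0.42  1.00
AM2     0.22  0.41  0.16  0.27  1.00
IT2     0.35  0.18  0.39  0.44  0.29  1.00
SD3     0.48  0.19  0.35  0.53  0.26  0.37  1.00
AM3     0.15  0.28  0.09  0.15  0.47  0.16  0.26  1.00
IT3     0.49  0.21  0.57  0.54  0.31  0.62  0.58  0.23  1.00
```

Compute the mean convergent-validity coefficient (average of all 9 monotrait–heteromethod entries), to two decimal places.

Convergent values: 0.51, 0.48, 0.53, 0.41, 0.28, 0.47, 0.39, 0.57, 0.62; mean = 4.26/9 = 0.47.

0.47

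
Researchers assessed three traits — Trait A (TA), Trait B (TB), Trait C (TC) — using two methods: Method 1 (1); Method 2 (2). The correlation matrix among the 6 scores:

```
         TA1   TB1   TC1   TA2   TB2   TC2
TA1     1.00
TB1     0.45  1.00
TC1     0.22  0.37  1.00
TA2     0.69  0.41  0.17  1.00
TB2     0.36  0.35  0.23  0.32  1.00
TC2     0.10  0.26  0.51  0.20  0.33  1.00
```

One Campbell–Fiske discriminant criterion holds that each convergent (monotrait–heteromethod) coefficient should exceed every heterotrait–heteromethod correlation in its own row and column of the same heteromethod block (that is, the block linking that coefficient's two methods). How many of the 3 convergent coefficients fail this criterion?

1

Checking each validity diagonal entry against its comparison values:
TA (methods 1·2): 0.69 vs {0.36, 0.41, 0.10, 0.17} → pass.
TB (methods 1·2): 0.35 vs {0.41, 0.36, 0.26, 0.23} → fail.
TC (methods 1·2): 0.51 vs {0.17, 0.10, 0.23, 0.26} → pass.
1 of 3 fail.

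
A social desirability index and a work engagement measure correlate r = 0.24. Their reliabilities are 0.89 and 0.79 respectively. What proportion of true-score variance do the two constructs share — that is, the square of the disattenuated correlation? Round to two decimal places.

Disattenuated r = 0.24 / √(0.89 × 0.79) = 0.24 / 0.8385 = 0.2862.
Shared true-score variance = 0.2862² = 0.0819 ≈ 0.08.

0.08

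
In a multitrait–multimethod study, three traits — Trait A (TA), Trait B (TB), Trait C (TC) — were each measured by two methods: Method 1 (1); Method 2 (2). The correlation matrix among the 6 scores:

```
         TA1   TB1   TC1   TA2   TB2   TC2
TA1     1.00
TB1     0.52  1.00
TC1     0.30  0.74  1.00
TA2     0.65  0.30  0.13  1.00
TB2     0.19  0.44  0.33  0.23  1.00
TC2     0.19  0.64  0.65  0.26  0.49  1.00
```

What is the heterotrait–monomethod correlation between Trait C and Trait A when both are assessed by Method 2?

Different traits, same method: r(TC2, TA2) = 0.26.

0.26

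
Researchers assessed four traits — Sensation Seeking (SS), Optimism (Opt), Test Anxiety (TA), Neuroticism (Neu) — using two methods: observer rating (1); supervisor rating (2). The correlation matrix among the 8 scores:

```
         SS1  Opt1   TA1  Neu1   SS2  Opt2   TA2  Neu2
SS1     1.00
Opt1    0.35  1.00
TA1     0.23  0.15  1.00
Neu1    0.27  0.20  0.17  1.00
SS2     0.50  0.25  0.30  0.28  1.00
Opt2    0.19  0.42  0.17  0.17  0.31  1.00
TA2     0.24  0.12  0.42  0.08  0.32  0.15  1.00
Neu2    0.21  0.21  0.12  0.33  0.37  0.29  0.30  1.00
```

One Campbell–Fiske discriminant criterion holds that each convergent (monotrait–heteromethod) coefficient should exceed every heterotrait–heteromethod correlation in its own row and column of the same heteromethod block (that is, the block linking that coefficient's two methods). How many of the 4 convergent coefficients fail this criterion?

0

Checking each validity diagonal entry against its comparison values:
SS (methods 1·2): 0.50 vs {0.19, 0.25, 0.24, 0.30, 0.21, 0.28} → pass.
Opt (methods 1·2): 0.42 vs {0.25, 0.19, 0.12, 0.17, 0.21, 0.17} → pass.
TA (methods 1·2): 0.42 vs {0.30, 0.24, 0.17, 0.12, 0.12, 0.08} → pass.
Neu (methods 1·2): 0.33 vs {0.28, 0.21, 0.17, 0.21, 0.08, 0.12} → pass.
0 of 4 fail.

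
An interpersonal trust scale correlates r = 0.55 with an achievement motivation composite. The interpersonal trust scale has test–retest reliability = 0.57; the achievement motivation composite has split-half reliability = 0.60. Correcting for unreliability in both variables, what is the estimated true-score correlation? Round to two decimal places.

r_true = r_obs / √(r_xx · r_yy) = 0.55 / √(0.57 × 0.60) = 0.55 / √0.3420 = 0.55 / 0.5848 ≈ 0.94.

0.94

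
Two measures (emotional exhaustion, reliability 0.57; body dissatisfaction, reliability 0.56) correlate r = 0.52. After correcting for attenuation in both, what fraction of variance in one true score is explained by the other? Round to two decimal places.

Disattenuated r = 0.52 / √(0.57 × 0.56) = 0.52 / 0.5650 = 0.9204.
Shared true-score variance = 0.9204² = 0.8471 ≈ 0.85.

0.85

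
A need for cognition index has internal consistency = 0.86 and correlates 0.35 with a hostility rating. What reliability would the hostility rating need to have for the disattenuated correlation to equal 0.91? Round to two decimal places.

r_true = r_obs / √(r_xx · r_yy) ⇒ 0.91 = 0.35 / √(0.86 · r_yy).
√(0.86 · r_yy) = 0.35 / 0.91 = 0.3846; 0.86 · r_yy = 0.1479; r_yy = 0.1479 / 0.86 ≈ 0.17.

0.17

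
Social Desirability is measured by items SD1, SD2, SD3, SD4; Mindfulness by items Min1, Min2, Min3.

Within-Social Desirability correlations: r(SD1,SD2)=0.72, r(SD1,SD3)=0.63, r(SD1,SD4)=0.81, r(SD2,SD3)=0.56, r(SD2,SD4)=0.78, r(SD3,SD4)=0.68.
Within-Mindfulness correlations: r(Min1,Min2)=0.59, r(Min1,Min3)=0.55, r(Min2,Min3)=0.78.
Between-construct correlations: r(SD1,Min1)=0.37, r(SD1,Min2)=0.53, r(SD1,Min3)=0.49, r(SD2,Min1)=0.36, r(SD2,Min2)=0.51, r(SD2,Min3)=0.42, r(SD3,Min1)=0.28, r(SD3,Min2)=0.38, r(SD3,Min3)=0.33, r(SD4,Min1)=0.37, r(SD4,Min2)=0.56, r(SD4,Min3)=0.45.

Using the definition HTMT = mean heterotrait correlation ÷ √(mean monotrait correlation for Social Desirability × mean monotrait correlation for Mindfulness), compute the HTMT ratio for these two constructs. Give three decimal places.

Between-construct mean = 5.05/12 = 0.4208.
Mean within-SD = 4.18/6 = 0.6967; mean within-Min = 1.92/3 = 0.6400.
Geometric mean = √(0.6967 × 0.6400) = 0.6677.
HTMT = 0.4208 / 0.6677 = 0.630.

0.630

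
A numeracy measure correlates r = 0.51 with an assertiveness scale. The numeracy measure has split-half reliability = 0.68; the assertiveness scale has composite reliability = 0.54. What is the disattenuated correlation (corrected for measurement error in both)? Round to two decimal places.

r_true = r_obs / √(r_xx · r_yy) = 0.51 / √(0.68 × 0.54) = 0.51 / √0.3672 = 0.51 / 0.6060 ≈ 0.84.

0.84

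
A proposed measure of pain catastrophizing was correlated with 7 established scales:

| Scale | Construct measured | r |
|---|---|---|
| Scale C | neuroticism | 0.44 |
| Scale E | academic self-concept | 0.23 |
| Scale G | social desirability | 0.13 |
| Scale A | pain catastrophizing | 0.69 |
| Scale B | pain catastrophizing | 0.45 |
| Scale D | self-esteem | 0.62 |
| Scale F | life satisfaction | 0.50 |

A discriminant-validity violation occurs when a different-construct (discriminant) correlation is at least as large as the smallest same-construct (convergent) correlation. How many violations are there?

2

Convergent (same construct = pain catastrophizing): Scale A, Scale B.
Smallest convergent = 0.45. Discriminant values: 0.44, 0.23, 0.13, 0.62, 0.50; count ≥ 0.45 → 2.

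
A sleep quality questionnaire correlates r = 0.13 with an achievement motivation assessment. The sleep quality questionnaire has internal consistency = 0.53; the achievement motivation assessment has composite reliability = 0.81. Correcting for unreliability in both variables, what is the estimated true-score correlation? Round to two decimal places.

0.20

r_true = r_obs / √(r_xx · r_yy) = 0.13 / √(0.53 × 0.81) = 0.13 / √0.4293 = 0.13 / 0.6552 ≈ 0.20.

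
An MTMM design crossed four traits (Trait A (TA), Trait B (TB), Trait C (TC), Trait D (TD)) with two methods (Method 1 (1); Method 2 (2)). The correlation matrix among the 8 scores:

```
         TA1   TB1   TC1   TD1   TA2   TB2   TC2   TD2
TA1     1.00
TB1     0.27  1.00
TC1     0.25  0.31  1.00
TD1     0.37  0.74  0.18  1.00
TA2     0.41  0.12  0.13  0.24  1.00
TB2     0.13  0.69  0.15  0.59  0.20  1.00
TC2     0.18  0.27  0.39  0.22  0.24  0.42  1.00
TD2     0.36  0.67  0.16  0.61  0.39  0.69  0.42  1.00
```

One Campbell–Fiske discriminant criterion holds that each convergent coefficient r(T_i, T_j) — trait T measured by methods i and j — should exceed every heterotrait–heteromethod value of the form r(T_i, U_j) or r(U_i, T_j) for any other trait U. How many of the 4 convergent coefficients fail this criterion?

Each convergent coefficient versus the relevant comparison correlations:
TA (methods 1·2): 0.41 vs {0.13, 0.12, 0.18, 0.13, 0.36, 0.24} → pass.
TB (methods 1·2): 0.69 vs {0.12, 0.13, 0.27, 0.15, 0.67, 0.59} → pass.
TC (methods 1·2): 0.39 vs {0.13, 0.18, 0.15, 0.27, 0.16, 0.22} → pass.
TD (methods 1·2): 0.61 vs {0.24, 0.36, 0.59, 0.67, 0.22, 0.16} → fail.
1 of 4 fail.

1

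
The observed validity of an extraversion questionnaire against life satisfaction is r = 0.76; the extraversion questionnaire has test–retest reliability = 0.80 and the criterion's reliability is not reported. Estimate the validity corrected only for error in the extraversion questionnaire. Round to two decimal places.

0.85

Single correction: r_c = r_obs / √r_xx = 0.76 / √0.80 = 0.76 / 0.8944 ≈ 0.85.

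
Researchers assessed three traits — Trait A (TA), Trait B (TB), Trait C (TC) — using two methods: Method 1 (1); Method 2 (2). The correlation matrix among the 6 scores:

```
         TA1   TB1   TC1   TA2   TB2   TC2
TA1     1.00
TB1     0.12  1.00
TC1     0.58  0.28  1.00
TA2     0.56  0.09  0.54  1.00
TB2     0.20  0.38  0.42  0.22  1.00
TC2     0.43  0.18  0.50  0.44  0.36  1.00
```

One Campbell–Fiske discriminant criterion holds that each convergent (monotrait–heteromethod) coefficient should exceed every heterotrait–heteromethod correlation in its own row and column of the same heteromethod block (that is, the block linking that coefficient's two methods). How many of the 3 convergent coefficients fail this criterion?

2

Each convergent coefficient versus the relevant comparison correlations:
TA (methods 1·2): 0.56 vs {0.20, 0.09, 0.43, 0.54} → pass.
TB (methods 1·2): 0.38 vs {0.09, 0.20, 0.18, 0.42} → fail.
TC (methods 1·2): 0.50 vs {0.54, 0.43, 0.42, 0.18} → fail.
2 of 3 fail.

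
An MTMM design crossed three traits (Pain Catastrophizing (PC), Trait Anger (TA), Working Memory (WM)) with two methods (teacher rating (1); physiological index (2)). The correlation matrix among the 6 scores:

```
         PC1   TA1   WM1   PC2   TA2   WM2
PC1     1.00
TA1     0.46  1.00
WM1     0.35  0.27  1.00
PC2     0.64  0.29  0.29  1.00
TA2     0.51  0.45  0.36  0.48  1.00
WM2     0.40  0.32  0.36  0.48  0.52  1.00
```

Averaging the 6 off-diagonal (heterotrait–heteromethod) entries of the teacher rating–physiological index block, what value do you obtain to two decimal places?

0.36

HTHM values (method 1 × method 2): 0.51, 0.40, 0.29, 0.32, 0.29, 0.36; mean = 2.17/6 = 0.36.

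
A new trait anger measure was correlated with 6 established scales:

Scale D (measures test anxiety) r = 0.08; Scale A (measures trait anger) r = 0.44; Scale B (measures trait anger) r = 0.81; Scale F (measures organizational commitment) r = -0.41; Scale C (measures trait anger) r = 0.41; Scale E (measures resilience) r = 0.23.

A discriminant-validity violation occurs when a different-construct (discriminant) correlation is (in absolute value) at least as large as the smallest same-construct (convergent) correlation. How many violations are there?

Convergent (same construct = trait anger): Scale A, Scale B, Scale C.
Smallest convergent = 0.41. Discriminant |r|: 0.08, 0.41, 0.23; count ≥ 0.41 → 1.

1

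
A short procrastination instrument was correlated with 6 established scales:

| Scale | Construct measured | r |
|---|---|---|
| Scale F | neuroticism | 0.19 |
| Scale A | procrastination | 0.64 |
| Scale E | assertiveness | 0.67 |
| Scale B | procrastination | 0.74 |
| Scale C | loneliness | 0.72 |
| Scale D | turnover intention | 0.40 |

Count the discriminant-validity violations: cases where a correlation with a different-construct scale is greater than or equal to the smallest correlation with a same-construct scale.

Convergent (same construct = procrastination): Scale A, Scale B.
Smallest convergent = 0.64. Discriminant values: 0.19, 0.67, 0.72, 0.40; count ≥ 0.64 → 2.

2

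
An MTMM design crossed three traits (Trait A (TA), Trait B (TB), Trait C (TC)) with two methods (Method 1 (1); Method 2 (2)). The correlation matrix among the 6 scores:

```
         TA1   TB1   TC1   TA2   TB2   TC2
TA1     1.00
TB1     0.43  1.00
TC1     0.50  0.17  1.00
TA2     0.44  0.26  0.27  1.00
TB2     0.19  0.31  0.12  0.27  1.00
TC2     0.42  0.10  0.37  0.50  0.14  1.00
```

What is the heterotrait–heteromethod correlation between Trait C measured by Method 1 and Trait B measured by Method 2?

Different traits and methods: r(TC1, TB2) = 0.12.

0.12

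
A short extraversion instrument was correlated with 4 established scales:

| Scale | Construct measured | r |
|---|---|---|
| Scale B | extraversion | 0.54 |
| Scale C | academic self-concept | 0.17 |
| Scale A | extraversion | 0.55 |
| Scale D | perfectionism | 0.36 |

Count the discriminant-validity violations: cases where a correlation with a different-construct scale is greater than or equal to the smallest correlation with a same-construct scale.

Convergent (same construct = extraversion): Scale B, Scale A.
Smallest convergent = 0.54. Discriminant values: 0.17, 0.36; count ≥ 0.54 → 0.

0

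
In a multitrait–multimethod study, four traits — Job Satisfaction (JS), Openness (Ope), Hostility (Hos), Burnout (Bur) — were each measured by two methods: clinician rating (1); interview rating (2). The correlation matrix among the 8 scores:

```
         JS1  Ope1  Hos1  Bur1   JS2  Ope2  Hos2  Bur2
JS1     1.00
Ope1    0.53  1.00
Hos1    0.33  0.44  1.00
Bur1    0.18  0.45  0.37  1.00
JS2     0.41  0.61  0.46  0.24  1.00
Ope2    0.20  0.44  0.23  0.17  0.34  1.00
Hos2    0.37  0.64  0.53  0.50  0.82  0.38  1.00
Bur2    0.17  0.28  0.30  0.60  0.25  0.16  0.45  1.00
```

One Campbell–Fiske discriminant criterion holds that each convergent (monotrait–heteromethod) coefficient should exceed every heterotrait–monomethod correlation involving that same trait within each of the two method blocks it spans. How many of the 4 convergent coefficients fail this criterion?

3

Convergent coefficients and their comparison sets:
JS (methods 1·2): 0.41 vs {0.53, 0.34, 0.33, 0.82, 0.18, 0.25} → fail.
Ope (methods 1·2): 0.44 vs {0.53, 0.34, 0.44, 0.38, 0.45, 0.16} → fail.
Hos (methods 1·2): 0.53 vs {0.33, 0.82, 0.44, 0.38, 0.37, 0.45} → fail.
Bur (methods 1·2): 0.60 vs {0.18, 0.25, 0.45, 0.16, 0.37, 0.45} → pass.
3 of 4 fail.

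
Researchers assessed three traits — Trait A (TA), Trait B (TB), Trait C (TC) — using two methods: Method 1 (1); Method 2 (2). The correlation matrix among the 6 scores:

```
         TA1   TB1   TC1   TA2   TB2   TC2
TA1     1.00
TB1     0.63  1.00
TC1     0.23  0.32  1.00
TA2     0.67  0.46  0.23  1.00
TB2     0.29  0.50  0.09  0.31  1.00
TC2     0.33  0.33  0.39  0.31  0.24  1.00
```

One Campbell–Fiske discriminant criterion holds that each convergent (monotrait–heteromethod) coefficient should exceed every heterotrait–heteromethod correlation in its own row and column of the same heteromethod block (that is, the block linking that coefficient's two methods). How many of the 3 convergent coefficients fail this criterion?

0

Each convergent coefficient versus the relevant comparison correlations:
TA (methods 1·2): 0.67 vs {0.29, 0.46, 0.33, 0.23} → pass.
TB (methods 1·2): 0.50 vs {0.46, 0.29, 0.33, 0.09} → pass.
TC (methods 1·2): 0.39 vs {0.23, 0.33, 0.09, 0.33} → pass.
0 of 3 fail.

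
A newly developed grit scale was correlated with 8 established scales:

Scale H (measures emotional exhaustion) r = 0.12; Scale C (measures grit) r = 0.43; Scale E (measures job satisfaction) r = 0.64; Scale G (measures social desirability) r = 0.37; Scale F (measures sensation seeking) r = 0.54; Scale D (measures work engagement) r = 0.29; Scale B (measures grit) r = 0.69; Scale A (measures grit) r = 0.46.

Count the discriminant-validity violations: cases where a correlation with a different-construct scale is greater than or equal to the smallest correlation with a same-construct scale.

Convergent (same construct = grit): Scale C, Scale B, Scale A.
Smallest convergent = 0.43. Discriminant values: 0.12, 0.64, 0.37, 0.54, 0.29; count ≥ 0.43 → 2.

2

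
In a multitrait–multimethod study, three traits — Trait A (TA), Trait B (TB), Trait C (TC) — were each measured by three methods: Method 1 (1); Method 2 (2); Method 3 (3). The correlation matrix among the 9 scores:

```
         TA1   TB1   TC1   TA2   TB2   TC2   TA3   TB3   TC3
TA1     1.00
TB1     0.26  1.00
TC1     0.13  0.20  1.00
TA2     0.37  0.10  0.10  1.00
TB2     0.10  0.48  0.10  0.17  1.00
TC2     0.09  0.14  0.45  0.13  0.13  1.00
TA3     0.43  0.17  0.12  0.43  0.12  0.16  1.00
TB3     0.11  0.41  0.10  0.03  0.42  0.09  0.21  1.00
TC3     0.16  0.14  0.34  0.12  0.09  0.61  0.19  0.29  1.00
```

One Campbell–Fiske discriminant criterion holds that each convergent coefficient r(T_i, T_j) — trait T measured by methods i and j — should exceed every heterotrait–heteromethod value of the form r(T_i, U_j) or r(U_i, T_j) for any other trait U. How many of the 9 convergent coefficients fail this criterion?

0

Each convergent coefficient versus the relevant comparison correlations:
TA (methods 1·2): 0.37 vs {0.10, 0.10, 0.09, 0.10} → pass.
TA (methods 1·3): 0.43 vs {0.11, 0.17, 0.16, 0.12} → pass.
TA (methods 2·3): 0.43 vs {0.03, 0.12, 0.12, 0.16} → pass.
TB (methods 1·2): 0.48 vs {0.10, 0.10, 0.14, 0.10} → pass.
TB (methods 1·3): 0.41 vs {0.17, 0.11, 0.14, 0.10} → pass.
TB (methods 2·3): 0.42 vs {0.12, 0.03, 0.09, 0.09} → pass.
TC (methods 1·2): 0.45 vs {0.10, 0.09, 0.10, 0.14} → pass.
TC (methods 1·3): 0.34 vs {0.12, 0.16, 0.10, 0.14} → pass.
TC (methods 2·3): 0.61 vs {0.16, 0.12, 0.09, 0.09} → pass.
0 of 9 fail.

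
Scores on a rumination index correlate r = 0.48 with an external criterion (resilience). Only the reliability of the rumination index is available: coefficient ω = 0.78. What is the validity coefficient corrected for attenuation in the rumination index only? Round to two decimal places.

0.54

Single correction: r_c = r_obs / √r_xx = 0.48 / √0.78 = 0.48 / 0.8832 ≈ 0.54.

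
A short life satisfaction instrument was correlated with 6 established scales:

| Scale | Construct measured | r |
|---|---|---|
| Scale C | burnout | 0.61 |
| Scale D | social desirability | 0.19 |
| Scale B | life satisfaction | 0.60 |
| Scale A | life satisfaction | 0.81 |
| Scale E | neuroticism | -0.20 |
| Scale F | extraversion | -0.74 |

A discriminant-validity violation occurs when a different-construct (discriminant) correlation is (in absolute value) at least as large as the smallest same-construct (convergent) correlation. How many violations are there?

Convergent (same construct = life satisfaction): Scale B, Scale A.
Smallest convergent = 0.60. Discriminant |r|: 0.61, 0.19, 0.20, 0.74; count ≥ 0.60 → 2.

2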